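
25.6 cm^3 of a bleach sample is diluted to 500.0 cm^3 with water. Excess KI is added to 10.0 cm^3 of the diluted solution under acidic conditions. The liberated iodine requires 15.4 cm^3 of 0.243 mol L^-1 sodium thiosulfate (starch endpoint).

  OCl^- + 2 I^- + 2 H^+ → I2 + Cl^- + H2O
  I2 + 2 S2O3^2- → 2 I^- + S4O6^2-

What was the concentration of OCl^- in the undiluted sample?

n(S2O3^2-) = 0.0154 × 0.243 = 3.74 × 10^-3 mol
n(I2) = n(S2O3^2-)/2 = 1.87 × 10^-3 mol
n(OCl^-) in the aliquot = 1.87 × 10^-3 mol (1:1 ratio)
[OCl^-]_dilute = 1.87 × 10^-3 / 0.0100 = 0.187 mol/L
[OCl^-]_original = 0.187 × 500.0/25.6 = 3.65 mol/L

3.65 mol/L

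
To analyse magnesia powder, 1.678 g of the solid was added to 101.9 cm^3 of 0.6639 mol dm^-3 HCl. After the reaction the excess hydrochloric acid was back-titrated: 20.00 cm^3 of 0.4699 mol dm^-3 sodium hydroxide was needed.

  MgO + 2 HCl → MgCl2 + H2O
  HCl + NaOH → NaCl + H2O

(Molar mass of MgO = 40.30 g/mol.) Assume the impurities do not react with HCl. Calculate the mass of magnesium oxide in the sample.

n(HCl) added = 0.1019 × 0.6639 = 0.06765 mol
n(NaOH) used in back-titration = 0.02000 × 0.4699 = 9.398 × 10^-3 mol
n(HCl) left over = 9.398 × 10^-3 mol (1:1 ratio)
n(HCl) consumed by analyte = 0.06765 − 9.398 × 10^-3 = 0.05825 mol
From the 1:2 ratio, n(MgO) = 1/2 × 0.05825 = 0.02913 mol
mass of MgO = 0.02913 × 40.30 = 1.174 g

1.174 g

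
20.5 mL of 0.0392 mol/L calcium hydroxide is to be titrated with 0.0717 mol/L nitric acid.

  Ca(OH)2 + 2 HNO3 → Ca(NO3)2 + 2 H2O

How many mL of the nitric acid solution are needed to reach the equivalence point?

22.4 mL

n(Ca(OH)2) = 0.0205 L × 0.0392 mol/L = 8.04 × 10^-4 mol
From the 2:1 stoichiometry, n(HNO3) = 2/1 × 8.04 × 10^-4 = 1.61 × 10^-3 mol
V(HNO3) = 1.61 × 10^-3 mol / 0.0717 mol/L = 0.0224 L = 22.4 mL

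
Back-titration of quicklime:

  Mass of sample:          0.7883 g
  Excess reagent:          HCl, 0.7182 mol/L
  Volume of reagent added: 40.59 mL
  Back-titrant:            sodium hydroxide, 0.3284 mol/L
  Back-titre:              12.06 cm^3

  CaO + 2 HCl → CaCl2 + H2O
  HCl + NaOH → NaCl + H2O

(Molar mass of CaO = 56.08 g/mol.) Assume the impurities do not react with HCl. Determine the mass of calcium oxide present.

n(HCl) added = 0.04059 × 0.7182 = 0.02915 mol
n(NaOH) used in back-titration = 0.01206 × 0.3284 = 3.961 × 10^-3 mol
n(HCl) left over = 3.961 × 10^-3 mol (1:1 ratio)
n(HCl) consumed by analyte = 0.02915 − 3.961 × 10^-3 = 0.02519 mol
From the 1:2 ratio, n(CaO) = 1/2 × 0.02519 = 0.01260 mol
mass of CaO = 0.01260 × 56.08 = 0.7064 g

0.7064 g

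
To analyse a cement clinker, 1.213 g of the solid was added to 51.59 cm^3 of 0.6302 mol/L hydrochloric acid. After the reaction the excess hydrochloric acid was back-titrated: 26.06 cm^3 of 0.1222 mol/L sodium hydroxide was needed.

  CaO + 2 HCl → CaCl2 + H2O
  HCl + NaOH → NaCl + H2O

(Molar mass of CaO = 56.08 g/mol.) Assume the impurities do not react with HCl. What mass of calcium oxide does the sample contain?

n(HCl) added = 0.05159 × 0.6302 = 0.03251 mol
n(NaOH) used in back-titration = 0.02606 × 0.1222 = 3.185 × 10^-3 mol
n(HCl) left over = 3.185 × 10^-3 mol (1:1 ratio)
n(HCl) consumed by analyte = 0.03251 − 3.185 × 10^-3 = 0.02933 mol
From the 1:2 ratio, n(CaO) = 1/2 × 0.02933 = 0.01466 mol
mass of CaO = 0.01466 × 56.08 = 0.8223 g

0.8223 g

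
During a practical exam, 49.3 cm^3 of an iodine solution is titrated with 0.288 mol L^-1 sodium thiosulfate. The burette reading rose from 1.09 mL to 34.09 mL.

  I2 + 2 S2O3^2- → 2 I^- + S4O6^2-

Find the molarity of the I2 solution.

0.0964 mol/L

n(Na2S2O3) = 0.0330 L × 0.288 mol/L = 9.50 × 10^-3 mol
From the 1:2 mole ratio, n(I2) = 1/2 × 9.50 × 10^-3 = 4.75 × 10^-3 mol
[I2] = 4.75 × 10^-3 mol / 0.0493 L = 0.0964 mol/L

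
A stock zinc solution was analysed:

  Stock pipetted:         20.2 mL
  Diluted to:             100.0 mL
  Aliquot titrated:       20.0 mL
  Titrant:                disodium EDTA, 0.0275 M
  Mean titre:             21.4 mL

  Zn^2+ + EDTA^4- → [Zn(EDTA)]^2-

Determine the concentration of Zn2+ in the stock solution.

n(EDTA) = 0.0214 × 0.0275 = 5.88 × 10^-4 mol
n(Zn2+) in the aliquot = 5.88 × 10^-4 mol (1:1 ratio)
[Zn2+]_dilute = 5.88 × 10^-4 / 0.0200 = 0.0294 mol/L
Dilution factor = 100.0 / 20.2 = 4.950
[Zn2+]_stock = 0.0294 × 4.950 = 0.146 mol/L

0.146 M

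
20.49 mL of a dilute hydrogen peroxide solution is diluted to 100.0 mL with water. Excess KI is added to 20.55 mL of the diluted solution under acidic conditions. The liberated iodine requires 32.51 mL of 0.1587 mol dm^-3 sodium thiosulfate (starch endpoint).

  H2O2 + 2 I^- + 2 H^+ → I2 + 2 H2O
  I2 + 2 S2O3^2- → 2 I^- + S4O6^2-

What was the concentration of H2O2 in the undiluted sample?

0.6126 mol/L

n(S2O3^2-) = 0.03251 × 0.1587 = 5.159 × 10^-3 mol
n(I2) = n(S2O3^2-)/2 = 2.580 × 10^-3 mol
n(H2O2) in the aliquot = 2.580 × 10^-3 mol (1:1 ratio)
[H2O2]_dilute = 2.580 × 10^-3 / 0.02055 = 0.1255 mol/L
[H2O2]_original = 0.1255 × 100.0/20.49 = 0.6126 mol/L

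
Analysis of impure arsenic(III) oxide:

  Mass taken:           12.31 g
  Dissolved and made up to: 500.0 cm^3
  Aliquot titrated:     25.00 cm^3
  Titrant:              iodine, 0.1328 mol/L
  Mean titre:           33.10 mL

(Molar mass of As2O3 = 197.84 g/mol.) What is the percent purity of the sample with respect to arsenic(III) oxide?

As2O3 + 2 I2 + 2 H2O → As2O5 + 4 HI
n(I2) per titration = 0.03310 × 0.1328 = 4.396 × 10^-3 mol
From the 1:2 ratio, n(As2O3) in each aliquot = 1/2 × 4.396 × 10^-3 = 2.198 × 10^-3 mol
n(As2O3) in the whole flask = 2.198 × 10^-3 × 500.0/25.00 = 0.04396 mol
mass of As2O3 = 0.04396 × 197.84 = 8.696 g
% As2O3 = 8.696 / 12.31 × 100 = 70.65 %

70.65 %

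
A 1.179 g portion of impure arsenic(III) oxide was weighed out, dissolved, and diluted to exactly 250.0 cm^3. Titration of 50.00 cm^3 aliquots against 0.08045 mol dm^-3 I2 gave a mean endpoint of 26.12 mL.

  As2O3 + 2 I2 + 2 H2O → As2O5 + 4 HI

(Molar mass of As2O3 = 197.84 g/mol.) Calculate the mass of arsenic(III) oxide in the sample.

n(I2) per titration = 0.02612 × 0.08045 = 2.101 × 10^-3 mol
From the 1:2 ratio, n(As2O3) in each aliquot = 1/2 × 2.101 × 10^-3 = 1.051 × 10^-3 mol
n(As2O3) in the whole flask = 1.051 × 10^-3 × 250.0/50.00 = 5.253 × 10^-3 mol
mass of As2O3 = 5.253 × 10^-3 × 197.84 = 1.039 g

1.039 g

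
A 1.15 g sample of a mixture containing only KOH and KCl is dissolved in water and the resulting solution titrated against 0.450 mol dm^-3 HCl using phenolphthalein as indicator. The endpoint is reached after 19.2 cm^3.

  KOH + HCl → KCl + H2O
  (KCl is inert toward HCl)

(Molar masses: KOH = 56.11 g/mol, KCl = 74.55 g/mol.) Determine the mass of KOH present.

n(HCl) = 0.0192 × 0.450 = 8.64 × 10^-3 mol
Let x = n(KOH), y = n(KCl).
Titrant: 1x = 8.64 × 10^-3;  mass: 56.11x + 74.55y = 1.15
Solving, x = 8.64 × 10^-3 mol, y = 8.92 × 10^-3 mol
mass of KOH = 8.64 × 10^-3 × 56.11 = 0.485 g

0.485 g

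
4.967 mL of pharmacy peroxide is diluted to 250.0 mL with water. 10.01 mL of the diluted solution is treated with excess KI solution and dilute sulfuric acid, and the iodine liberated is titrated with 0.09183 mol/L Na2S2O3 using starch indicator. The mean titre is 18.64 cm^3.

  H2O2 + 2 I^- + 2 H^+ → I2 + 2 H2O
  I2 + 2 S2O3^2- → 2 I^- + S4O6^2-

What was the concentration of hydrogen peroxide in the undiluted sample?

4.303 mol/L

n(S2O3^2-) = 0.01864 × 0.09183 = 1.712 × 10^-3 mol
n(I2) = n(S2O3^2-)/2 = 8.559 × 10^-4 mol
n(H2O2) in the aliquot = 8.559 × 10^-4 mol (1:1 ratio)
[H2O2]_dilute = 8.559 × 10^-4 / 0.01001 = 0.08550 mol/L
[H2O2]_original = 0.08550 × 250.0/4.967 = 4.303 mol/L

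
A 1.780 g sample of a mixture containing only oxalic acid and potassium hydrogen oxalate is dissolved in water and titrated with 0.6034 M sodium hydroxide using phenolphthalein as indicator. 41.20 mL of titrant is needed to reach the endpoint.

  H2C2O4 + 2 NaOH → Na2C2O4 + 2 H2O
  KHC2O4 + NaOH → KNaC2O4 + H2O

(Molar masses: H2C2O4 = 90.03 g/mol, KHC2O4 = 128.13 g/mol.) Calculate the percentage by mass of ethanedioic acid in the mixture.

42.76 %

n(NaOH) = 0.04120 × 0.6034 = 0.02486 mol
Let x = n(H2C2O4), y = n(KHC2O4).
Titrant: 2x + 1y = 0.02486;  mass: 90.03x + 128.13y = 1.780
Solving, x = 8.454 × 10^-3 mol, y = 7.952 × 10^-3 mol
mass of H2C2O4 = 8.454 × 10^-3 × 90.03 = 0.7611 g
% H2C2O4 = 0.7611 / 1.780 × 100 = 42.76 %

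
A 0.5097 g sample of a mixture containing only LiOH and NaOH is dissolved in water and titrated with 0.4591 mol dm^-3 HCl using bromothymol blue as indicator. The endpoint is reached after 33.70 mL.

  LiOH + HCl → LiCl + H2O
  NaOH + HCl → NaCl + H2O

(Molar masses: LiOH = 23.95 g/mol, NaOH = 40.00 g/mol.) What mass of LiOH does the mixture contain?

0.1629 g

n(HCl) = 0.03370 × 0.4591 = 0.01547 mol
Let x = n(LiOH), y = n(NaOH).
Titrant: 1x + 1y = 0.01547;  mass: 23.95x + 40.00y = 0.5097
Solving, x = 6.802 × 10^-3 mol, y = 8.670 × 10^-3 mol
mass of LiOH = 6.802 × 10^-3 × 23.95 = 0.1629 g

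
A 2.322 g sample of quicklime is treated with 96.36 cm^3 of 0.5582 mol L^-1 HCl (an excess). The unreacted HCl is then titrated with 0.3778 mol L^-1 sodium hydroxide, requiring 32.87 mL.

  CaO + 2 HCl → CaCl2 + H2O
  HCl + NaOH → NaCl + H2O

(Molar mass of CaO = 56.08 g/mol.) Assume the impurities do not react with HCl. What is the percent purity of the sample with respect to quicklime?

49.96 %

n(HCl) added = 0.09636 × 0.5582 = 0.05379 mol
n(NaOH) used in back-titration = 0.03287 × 0.3778 = 0.01242 mol
n(HCl) left over = 0.01242 mol (1:1 ratio)
n(HCl) consumed by analyte = 0.05379 − 0.01242 = 0.04137 mol
From the 1:2 ratio, n(CaO) = 1/2 × 0.04137 = 0.02068 mol
mass of CaO = 0.02068 × 56.08 = 1.160 g
% CaO = 1.160 / 2.322 × 100 = 49.96 %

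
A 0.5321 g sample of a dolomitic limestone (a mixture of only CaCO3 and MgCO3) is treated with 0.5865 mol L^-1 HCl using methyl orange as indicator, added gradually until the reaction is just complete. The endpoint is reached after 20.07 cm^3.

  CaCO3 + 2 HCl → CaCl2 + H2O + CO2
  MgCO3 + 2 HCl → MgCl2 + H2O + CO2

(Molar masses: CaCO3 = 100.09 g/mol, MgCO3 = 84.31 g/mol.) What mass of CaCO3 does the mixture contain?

0.2277 g

n(HCl) = 0.02007 × 0.5865 = 0.01177 mol
Let x = n(CaCO3), y = n(MgCO3).
Titrant: 2x + 2y = 0.01177;  mass: 100.09x + 84.31y = 0.5321
Solving, x = 2.274 × 10^-3 mol, y = 3.611 × 10^-3 mol
mass of CaCO3 = 2.274 × 10^-3 × 100.09 = 0.2277 g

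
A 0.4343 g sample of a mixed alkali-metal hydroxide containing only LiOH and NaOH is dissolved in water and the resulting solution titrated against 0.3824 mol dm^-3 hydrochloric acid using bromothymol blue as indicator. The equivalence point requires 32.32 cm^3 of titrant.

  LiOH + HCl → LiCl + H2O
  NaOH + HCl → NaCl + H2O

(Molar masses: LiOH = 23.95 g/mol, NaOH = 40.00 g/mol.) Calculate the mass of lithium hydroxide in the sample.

0.08963 g

n(HCl) = 0.03232 × 0.3824 = 0.01236 mol
Let x = n(LiOH), y = n(NaOH).
Titrant: 1x + 1y = 0.01236;  mass: 23.95x + 40.00y = 0.4343
Solving, x = 3.742 × 10^-3 mol, y = 8.617 × 10^-3 mol
mass of LiOH = 3.742 × 10^-3 × 23.95 = 0.08963 g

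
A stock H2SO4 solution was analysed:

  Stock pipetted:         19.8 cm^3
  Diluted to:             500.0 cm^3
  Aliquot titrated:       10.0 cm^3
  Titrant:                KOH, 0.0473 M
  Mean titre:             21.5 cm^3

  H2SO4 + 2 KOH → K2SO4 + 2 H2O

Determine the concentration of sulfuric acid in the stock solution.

1.28 M

n(KOH) = 0.0215 × 0.0473 = 1.02 × 10^-3 mol
From the 1:2 ratio, n(H2SO4) in the aliquot = 1/2 × 1.02 × 10^-3 = 5.08 × 10^-4 mol
[H2SO4]_dilute = 5.08 × 10^-4 / 0.0100 = 0.0508 mol/L
Dilution factor = 500.0 / 19.8 = 25.25
[H2SO4]_stock = 0.0508 × 25.25 = 1.28 mol/L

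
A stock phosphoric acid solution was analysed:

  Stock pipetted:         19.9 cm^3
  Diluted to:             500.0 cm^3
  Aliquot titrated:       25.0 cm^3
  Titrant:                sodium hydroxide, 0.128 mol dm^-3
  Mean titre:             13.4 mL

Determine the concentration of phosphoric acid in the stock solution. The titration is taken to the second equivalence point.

0.862 mol/L

H3PO4 + 2 NaOH → Na2HPO4 + 2 H2O
n(NaOH) = 0.0134 × 0.128 = 1.72 × 10^-3 mol
From the 1:2 ratio, n(H3PO4) in the aliquot = 1/2 × 1.72 × 10^-3 = 8.58 × 10^-4 mol
[H3PO4]_dilute = 8.58 × 10^-4 / 0.0250 = 0.0343 mol/L
Dilution factor = 500.0 / 19.9 = 25.13
[H3PO4]_stock = 0.0343 × 25.13 = 0.862 mol/L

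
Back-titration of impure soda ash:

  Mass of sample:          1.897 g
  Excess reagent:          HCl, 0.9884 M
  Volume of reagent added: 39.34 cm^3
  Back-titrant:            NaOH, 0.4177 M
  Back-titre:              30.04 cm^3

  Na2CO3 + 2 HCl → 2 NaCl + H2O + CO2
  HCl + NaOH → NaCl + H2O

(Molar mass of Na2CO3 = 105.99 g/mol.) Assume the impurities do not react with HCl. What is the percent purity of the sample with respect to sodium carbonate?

73.57 %

n(HCl) added = 0.03934 × 0.9884 = 0.03888 mol
n(NaOH) used in back-titration = 0.03004 × 0.4177 = 0.01255 mol
n(HCl) left over = 0.01255 mol (1:1 ratio)
n(HCl) consumed by analyte = 0.03888 − 0.01255 = 0.02634 mol
From the 1:2 ratio, n(Na2CO3) = 1/2 × 0.02634 = 0.01317 mol
mass of Na2CO3 = 0.01317 × 105.99 = 1.396 g
% Na2CO3 = 1.396 / 1.897 × 100 = 73.57 %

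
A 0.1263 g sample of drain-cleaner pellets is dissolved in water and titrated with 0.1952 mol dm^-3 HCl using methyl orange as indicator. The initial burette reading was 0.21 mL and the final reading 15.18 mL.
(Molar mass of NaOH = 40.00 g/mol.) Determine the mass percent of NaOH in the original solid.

92.55 %

NaOH + HCl → NaCl + H2O
n(HCl) = 0.01497 L × 0.1952 mol/L = 2.922 × 10^-3 mol
n(NaOH) = 2.922 × 10^-3 mol (1:1 ratio)
mass of NaOH = 2.922 × 10^-3 × 40.00 g/mol = 0.1169 g
% NaOH = 0.1169 / 0.1263 × 100 = 92.55 %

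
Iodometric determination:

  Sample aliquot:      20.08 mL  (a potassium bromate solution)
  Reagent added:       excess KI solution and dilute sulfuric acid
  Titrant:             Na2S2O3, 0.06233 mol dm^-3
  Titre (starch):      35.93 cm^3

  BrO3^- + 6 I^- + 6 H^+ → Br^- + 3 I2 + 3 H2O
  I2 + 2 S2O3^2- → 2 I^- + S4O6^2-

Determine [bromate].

0.01859 mol/L

n(S2O3^2-) = 0.03593 × 0.06233 = 2.240 × 10^-3 mol
n(I2) = n(S2O3^2-)/2 = 1.120 × 10^-3 mol
From the 1:3 ratio, n(BrO3^-) in the aliquot = 1/3 × 1.120 × 10^-3 = 3.733 × 10^-4 mol
[BrO3^-] = 3.733 × 10^-4 / 0.02008 = 0.01859 mol/L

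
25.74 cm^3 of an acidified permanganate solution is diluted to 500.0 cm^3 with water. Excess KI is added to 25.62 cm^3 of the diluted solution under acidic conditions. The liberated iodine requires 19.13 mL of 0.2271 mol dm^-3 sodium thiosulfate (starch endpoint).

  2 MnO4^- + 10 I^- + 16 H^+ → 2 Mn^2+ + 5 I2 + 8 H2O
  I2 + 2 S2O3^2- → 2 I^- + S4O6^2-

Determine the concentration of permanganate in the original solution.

n(S2O3^2-) = 0.01913 × 0.2271 = 4.344 × 10^-3 mol
n(I2) = n(S2O3^2-)/2 = 2.172 × 10^-3 mol
From the 2:5 ratio, n(MnO4^-) in the aliquot = 2/5 × 2.172 × 10^-3 = 8.689 × 10^-4 mol
[MnO4^-]_dilute = 8.689 × 10^-4 / 0.02562 = 0.03391 mol/L
[MnO4^-]_original = 0.03391 × 500.0/25.74 = 0.6588 mol/L

0.6588 mol/L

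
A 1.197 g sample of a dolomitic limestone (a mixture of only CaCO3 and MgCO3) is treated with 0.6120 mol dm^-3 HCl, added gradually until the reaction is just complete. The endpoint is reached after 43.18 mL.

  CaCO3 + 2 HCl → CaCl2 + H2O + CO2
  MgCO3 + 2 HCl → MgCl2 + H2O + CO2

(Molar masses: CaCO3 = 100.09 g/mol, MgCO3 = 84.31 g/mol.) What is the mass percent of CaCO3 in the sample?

n(HCl) = 0.04318 × 0.6120 = 0.02643 mol
Let x = n(CaCO3), y = n(MgCO3).
Titrant: 2x + 2y = 0.02643;  mass: 100.09x + 84.31y = 1.197
Solving, x = 5.260 × 10^-3 mol, y = 7.953 × 10^-3 mol
mass of CaCO3 = 5.260 × 10^-3 × 100.09 = 0.5265 g
% CaCO3 = 0.5265 / 1.197 × 100 = 43.98 %

43.98 %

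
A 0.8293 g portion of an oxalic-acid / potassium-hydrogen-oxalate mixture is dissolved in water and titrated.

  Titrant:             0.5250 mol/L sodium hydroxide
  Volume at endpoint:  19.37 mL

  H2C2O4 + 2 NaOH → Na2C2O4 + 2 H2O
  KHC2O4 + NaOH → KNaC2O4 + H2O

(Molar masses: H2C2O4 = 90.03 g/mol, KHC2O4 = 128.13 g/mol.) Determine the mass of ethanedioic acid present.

n(NaOH) = 0.01937 × 0.5250 = 0.01017 mol
Let x = n(H2C2O4), y = n(KHC2O4).
Titrant: 2x + 1y = 0.01017;  mass: 90.03x + 128.13y = 0.8293
Solving, x = 2.850 × 10^-3 mol, y = 4.470 × 10^-3 mol
mass of H2C2O4 = 2.850 × 10^-3 × 90.03 = 0.2565 g

0.2565 g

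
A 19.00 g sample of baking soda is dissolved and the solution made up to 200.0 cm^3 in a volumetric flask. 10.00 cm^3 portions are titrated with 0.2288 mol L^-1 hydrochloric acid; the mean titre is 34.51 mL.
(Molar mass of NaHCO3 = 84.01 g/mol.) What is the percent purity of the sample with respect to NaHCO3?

69.82 %

NaHCO3 + HCl → NaCl + H2O + CO2
n(HCl) per titration = 0.03451 × 0.2288 = 7.896 × 10^-3 mol
n(NaHCO3) in each aliquot = 7.896 × 10^-3 mol (1:1 ratio)
n(NaHCO3) in the whole flask = 7.896 × 10^-3 × 200.0/10.00 = 0.1579 mol
mass of NaHCO3 = 0.1579 × 84.01 = 13.27 g
% NaHCO3 = 13.27 / 19.00 × 100 = 69.82 %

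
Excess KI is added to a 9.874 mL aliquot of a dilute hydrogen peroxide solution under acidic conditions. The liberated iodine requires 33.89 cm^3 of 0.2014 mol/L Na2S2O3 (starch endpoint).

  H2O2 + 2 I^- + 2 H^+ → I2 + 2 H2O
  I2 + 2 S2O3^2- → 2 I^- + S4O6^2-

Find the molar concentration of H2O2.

n(S2O3^2-) = 0.03389 × 0.2014 = 6.825 × 10^-3 mol
n(I2) = n(S2O3^2-)/2 = 3.413 × 10^-3 mol
n(H2O2) in the aliquot = 3.413 × 10^-3 mol (1:1 ratio)
[H2O2] = 3.413 × 10^-3 / 0.009874 = 0.3456 mol/L

0.3456 mol/L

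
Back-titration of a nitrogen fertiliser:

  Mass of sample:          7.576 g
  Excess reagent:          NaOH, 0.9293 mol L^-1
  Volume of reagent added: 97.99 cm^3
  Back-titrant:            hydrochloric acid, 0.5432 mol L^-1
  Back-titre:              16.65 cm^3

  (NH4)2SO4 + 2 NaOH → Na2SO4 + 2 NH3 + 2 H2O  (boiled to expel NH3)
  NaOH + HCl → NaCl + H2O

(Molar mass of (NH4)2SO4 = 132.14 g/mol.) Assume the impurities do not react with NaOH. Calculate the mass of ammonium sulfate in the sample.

5.419 g

n(NaOH) added = 0.09799 × 0.9293 = 0.09106 mol
n(HCl) used in back-titration = 0.01665 × 0.5432 = 9.044 × 10^-3 mol
n(NaOH) left over = 9.044 × 10^-3 mol (1:1 ratio)
n(NaOH) consumed by analyte = 0.09106 − 9.044 × 10^-3 = 0.08202 mol
From the 1:2 ratio, n((NH4)2SO4) = 1/2 × 0.08202 = 0.04101 mol
mass of (NH4)2SO4 = 0.04101 × 132.14 = 5.419 g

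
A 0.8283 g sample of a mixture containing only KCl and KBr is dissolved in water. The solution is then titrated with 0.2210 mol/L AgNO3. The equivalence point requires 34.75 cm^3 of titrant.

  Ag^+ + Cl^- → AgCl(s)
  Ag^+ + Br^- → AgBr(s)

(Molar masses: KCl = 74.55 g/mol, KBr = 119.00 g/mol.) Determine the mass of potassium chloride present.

n(AgNO3) = 0.03475 × 0.2210 = 7.680 × 10^-3 mol
Let x = n(KCl), y = n(KBr).
Titrant: 1x + 1y = 7.680 × 10^-3;  mass: 74.55x + 119.00y = 0.8283
Solving, x = 1.926 × 10^-3 mol, y = 5.754 × 10^-3 mol
mass of KCl = 1.926 × 10^-3 × 74.55 = 0.1435 g

0.1435 g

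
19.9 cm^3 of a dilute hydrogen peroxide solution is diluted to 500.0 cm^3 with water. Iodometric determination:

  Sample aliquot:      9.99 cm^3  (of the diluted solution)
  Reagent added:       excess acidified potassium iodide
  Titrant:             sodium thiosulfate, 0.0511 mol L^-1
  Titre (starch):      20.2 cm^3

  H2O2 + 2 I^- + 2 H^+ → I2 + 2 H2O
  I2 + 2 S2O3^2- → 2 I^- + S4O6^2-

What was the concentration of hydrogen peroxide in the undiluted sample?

n(S2O3^2-) = 0.0202 × 0.0511 = 1.03 × 10^-3 mol
n(I2) = n(S2O3^2-)/2 = 5.16 × 10^-4 mol
n(H2O2) in the aliquot = 5.16 × 10^-4 mol (1:1 ratio)
[H2O2]_dilute = 5.16 × 10^-4 / 0.00999 = 0.0517 mol/L
[H2O2]_original = 0.0517 × 500.0/19.9 = 1.30 mol/L

1.30 mol/L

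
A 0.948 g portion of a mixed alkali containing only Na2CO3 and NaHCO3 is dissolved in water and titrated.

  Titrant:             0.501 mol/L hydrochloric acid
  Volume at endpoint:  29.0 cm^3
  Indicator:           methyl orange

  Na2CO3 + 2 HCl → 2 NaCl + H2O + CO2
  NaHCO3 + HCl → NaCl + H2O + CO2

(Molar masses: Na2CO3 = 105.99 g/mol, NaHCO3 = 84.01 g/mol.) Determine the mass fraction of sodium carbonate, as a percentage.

n(HCl) = 0.0290 × 0.501 = 0.0145 mol
Let x = n(Na2CO3), y = n(NaHCO3).
Titrant: 2x + 1y = 0.0145;  mass: 105.99x + 84.01y = 0.948
Solving, x = 4.39 × 10^-3 mol, y = 5.74 × 10^-3 mol
mass of Na2CO3 = 4.39 × 10^-3 × 105.99 = 0.466 g
% Na2CO3 = 0.466 / 0.948 × 100 = 49.1 %

49.1 %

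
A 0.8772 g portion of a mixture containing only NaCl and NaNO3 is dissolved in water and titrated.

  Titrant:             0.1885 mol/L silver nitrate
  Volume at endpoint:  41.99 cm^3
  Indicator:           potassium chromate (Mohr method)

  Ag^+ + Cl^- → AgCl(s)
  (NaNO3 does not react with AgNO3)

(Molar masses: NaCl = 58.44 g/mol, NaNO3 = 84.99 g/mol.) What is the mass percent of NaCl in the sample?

n(AgNO3) = 0.04199 × 0.1885 = 7.915 × 10^-3 mol
Let x = n(NaCl), y = n(NaNO3).
Titrant: 1x = 7.915 × 10^-3;  mass: 58.44x + 84.99y = 0.8772
Solving, x = 7.915 × 10^-3 mol, y = 4.879 × 10^-3 mol
mass of NaCl = 7.915 × 10^-3 × 58.44 = 0.4626 g
% NaCl = 0.4626 / 0.8772 × 100 = 52.73 %

52.73 %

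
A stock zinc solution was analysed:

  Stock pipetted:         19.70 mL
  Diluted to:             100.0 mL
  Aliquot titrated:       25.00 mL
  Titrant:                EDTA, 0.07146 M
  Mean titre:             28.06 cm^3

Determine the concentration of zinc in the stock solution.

Zn^2+ + EDTA^4- → [Zn(EDTA)]^2-
n(EDTA) = 0.02806 × 0.07146 = 2.005 × 10^-3 mol
n(Zn2+) in the aliquot = 2.005 × 10^-3 mol (1:1 ratio)
[Zn2+]_dilute = 2.005 × 10^-3 / 0.02500 = 0.08021 mol/L
Dilution factor = 100.0 / 19.70 = 5.076
[Zn2+]_stock = 0.08021 × 5.076 = 0.4071 mol/L

0.4071 M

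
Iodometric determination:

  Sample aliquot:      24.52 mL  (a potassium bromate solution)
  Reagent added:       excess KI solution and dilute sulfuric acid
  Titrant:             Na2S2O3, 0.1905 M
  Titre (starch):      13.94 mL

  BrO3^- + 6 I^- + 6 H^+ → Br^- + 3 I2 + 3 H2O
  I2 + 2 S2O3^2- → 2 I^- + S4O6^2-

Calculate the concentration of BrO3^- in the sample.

n(S2O3^2-) = 0.01394 × 0.1905 = 2.656 × 10^-3 mol
n(I2) = n(S2O3^2-)/2 = 1.328 × 10^-3 mol
From the 1:3 ratio, n(BrO3^-) in the aliquot = 1/3 × 1.328 × 10^-3 = 4.426 × 10^-4 mol
[BrO3^-] = 4.426 × 10^-4 / 0.02452 = 0.01805 mol/L

0.01805 M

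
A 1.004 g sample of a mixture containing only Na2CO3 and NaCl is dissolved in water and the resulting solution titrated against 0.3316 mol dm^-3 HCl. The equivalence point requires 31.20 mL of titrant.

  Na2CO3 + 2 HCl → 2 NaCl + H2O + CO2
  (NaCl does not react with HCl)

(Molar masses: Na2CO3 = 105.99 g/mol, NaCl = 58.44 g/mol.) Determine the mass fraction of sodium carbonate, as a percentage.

n(HCl) = 0.03120 × 0.3316 = 0.01035 mol
Let x = n(Na2CO3), y = n(NaCl).
Titrant: 2x = 0.01035;  mass: 105.99x + 58.44y = 1.004
Solving, x = 5.173 × 10^-3 mol, y = 7.798 × 10^-3 mol
mass of Na2CO3 = 5.173 × 10^-3 × 105.99 = 0.5483 g
% Na2CO3 = 0.5483 / 1.004 × 100 = 54.61 %

54.61 %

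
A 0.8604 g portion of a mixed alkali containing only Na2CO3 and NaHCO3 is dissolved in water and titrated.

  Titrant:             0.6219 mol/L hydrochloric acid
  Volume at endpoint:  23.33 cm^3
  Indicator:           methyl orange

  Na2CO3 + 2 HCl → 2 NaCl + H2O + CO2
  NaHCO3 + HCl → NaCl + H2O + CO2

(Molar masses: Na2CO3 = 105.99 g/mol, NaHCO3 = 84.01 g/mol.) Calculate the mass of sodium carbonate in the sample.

n(HCl) = 0.02333 × 0.6219 = 0.01451 mol
Let x = n(Na2CO3), y = n(NaHCO3).
Titrant: 2x + 1y = 0.01451;  mass: 105.99x + 84.01y = 0.8604
Solving, x = 5.779 × 10^-3 mol, y = 2.950 × 10^-3 mol
mass of Na2CO3 = 5.779 × 10^-3 × 105.99 = 0.6126 g

0.6126 g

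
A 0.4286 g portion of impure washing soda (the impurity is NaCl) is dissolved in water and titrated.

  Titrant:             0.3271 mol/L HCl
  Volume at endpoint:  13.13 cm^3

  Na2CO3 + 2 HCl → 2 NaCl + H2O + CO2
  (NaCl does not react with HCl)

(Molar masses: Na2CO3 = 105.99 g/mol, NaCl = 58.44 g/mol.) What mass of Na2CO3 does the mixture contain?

n(HCl) = 0.01313 × 0.3271 = 4.295 × 10^-3 mol
Let x = n(Na2CO3), y = n(NaCl).
Titrant: 2x = 4.295 × 10^-3;  mass: 105.99x + 58.44y = 0.4286
Solving, x = 2.147 × 10^-3 mol, y = 3.439 × 10^-3 mol
mass of Na2CO3 = 2.147 × 10^-3 × 105.99 = 0.2276 g

0.2276 g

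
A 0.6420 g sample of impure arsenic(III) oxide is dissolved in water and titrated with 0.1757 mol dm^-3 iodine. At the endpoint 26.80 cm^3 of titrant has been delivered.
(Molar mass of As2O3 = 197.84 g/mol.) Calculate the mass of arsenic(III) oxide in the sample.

0.4658 g

As2O3 + 2 I2 + 2 H2O → As2O5 + 4 HI
n(I2) = 0.02680 L × 0.1757 mol/L = 4.709 × 10^-3 mol
From the 1:2 ratio, n(As2O3) = 1/2 × 4.709 × 10^-3 = 2.354 × 10^-3 mol
mass of As2O3 = 2.354 × 10^-3 × 197.84 g/mol = 0.4658 g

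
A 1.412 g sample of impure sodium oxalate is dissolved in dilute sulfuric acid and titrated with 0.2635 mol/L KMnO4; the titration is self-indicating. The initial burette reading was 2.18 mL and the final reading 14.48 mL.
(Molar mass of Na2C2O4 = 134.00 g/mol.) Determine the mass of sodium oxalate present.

1.086 g

2 MnO4^- + 5 C2O4^2- + 16 H^+ → 2 Mn^2+ + 10 CO2 + 8 H2O
n(KMnO4) = 0.01230 L × 0.2635 mol/L = 3.241 × 10^-3 mol
From the 5:2 ratio, n(Na2C2O4) = 5/2 × 3.241 × 10^-3 = 8.103 × 10^-3 mol
mass of Na2C2O4 = 8.103 × 10^-3 × 134.00 g/mol = 1.086 g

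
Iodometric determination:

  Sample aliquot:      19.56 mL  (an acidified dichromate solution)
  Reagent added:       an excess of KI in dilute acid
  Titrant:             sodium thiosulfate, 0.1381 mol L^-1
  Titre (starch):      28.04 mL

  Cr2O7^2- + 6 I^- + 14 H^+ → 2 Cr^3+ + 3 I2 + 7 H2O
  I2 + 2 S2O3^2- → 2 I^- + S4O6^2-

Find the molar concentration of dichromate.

n(S2O3^2-) = 0.02804 × 0.1381 = 3.872 × 10^-3 mol
n(I2) = n(S2O3^2-)/2 = 1.936 × 10^-3 mol
From the 1:3 ratio, n(Cr2O7^2-) in the aliquot = 1/3 × 1.936 × 10^-3 = 6.454 × 10^-4 mol
[Cr2O7^2-] = 6.454 × 10^-4 / 0.01956 = 0.03300 mol/L

0.03300 mol/L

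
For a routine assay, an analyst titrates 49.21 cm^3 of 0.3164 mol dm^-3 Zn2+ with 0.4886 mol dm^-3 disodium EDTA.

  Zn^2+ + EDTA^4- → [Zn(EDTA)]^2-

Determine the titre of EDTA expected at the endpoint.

31.87 mL

n(Zn2+) = 0.04921 L × 0.3164 mol/L = 0.01557 mol
n(EDTA) = 0.01557 mol (1:1 stoichiometry)
V(EDTA) = 0.01557 mol / 0.4886 mol/L = 0.03187 L = 31.87 mL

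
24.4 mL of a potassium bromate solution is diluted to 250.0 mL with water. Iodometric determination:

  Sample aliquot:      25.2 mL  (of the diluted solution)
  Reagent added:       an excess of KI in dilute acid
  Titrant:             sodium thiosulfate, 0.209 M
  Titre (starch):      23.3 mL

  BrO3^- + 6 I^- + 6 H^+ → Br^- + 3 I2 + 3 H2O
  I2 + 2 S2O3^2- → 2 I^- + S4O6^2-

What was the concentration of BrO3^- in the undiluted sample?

n(S2O3^2-) = 0.0233 × 0.209 = 4.87 × 10^-3 mol
n(I2) = n(S2O3^2-)/2 = 2.43 × 10^-3 mol
From the 1:3 ratio, n(BrO3^-) in the aliquot = 1/3 × 2.43 × 10^-3 = 8.12 × 10^-4 mol
[BrO3^-]_dilute = 8.12 × 10^-4 / 0.0252 = 0.0322 mol/L
[BrO3^-]_original = 0.0322 × 250.0/24.4 = 0.330 mol/L

0.330 M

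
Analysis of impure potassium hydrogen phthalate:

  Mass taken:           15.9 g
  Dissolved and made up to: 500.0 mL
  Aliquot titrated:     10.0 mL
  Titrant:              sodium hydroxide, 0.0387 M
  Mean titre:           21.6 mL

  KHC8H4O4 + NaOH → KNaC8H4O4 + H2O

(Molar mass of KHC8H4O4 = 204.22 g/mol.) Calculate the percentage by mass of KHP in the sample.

53.7 %

n(NaOH) per titration = 0.0216 × 0.0387 = 8.36 × 10^-4 mol
n(KHC8H4O4) in each aliquot = 8.36 × 10^-4 mol (1:1 ratio)
n(KHC8H4O4) in the whole flask = 8.36 × 10^-4 × 500.0/10.0 = 0.0418 mol
mass of KHC8H4O4 = 0.0418 × 204.22 = 8.54 g
% KHC8H4O4 = 8.54 / 15.9 × 100 = 53.7 %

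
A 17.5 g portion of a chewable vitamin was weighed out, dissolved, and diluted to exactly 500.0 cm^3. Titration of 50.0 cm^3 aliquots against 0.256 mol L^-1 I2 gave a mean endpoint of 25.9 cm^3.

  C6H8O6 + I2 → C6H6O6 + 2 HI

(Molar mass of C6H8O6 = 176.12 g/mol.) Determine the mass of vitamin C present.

11.7 g

n(I2) per titration = 0.0259 × 0.256 = 6.63 × 10^-3 mol
n(C6H8O6) in each aliquot = 6.63 × 10^-3 mol (1:1 ratio)
n(C6H8O6) in the whole flask = 6.63 × 10^-3 × 500.0/50.0 = 0.0663 mol
mass of C6H8O6 = 0.0663 × 176.12 = 11.7 g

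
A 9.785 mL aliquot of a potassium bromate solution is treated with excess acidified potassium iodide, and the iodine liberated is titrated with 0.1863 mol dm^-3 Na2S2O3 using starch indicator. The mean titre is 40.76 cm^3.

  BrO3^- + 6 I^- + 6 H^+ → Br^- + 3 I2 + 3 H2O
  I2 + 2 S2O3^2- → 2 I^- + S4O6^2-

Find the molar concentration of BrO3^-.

n(S2O3^2-) = 0.04076 × 0.1863 = 7.594 × 10^-3 mol
n(I2) = n(S2O3^2-)/2 = 3.797 × 10^-3 mol
From the 1:3 ratio, n(BrO3^-) in the aliquot = 1/3 × 3.797 × 10^-3 = 1.266 × 10^-3 mol
[BrO3^-] = 1.266 × 10^-3 / 0.009785 = 0.1293 mol/L

0.1293 mol/L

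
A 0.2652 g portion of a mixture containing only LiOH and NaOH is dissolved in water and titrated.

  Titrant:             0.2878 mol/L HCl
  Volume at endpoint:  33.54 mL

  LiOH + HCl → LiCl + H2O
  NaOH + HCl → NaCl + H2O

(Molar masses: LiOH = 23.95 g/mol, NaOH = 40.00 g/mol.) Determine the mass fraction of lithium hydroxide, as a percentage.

68.03 %

n(HCl) = 0.03354 × 0.2878 = 9.653 × 10^-3 mol
Let x = n(LiOH), y = n(NaOH).
Titrant: 1x + 1y = 9.653 × 10^-3;  mass: 23.95x + 40.00y = 0.2652
Solving, x = 7.533 × 10^-3 mol, y = 2.119 × 10^-3 mol
mass of LiOH = 7.533 × 10^-3 × 23.95 = 0.1804 g
% LiOH = 0.1804 / 0.2652 × 100 = 68.03 %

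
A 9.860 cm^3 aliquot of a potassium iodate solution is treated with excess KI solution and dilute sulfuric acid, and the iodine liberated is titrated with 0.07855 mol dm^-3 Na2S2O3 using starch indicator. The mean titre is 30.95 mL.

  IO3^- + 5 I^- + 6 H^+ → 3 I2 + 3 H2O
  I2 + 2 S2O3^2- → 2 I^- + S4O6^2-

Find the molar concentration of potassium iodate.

n(S2O3^2-) = 0.03095 × 0.07855 = 2.431 × 10^-3 mol
n(I2) = n(S2O3^2-)/2 = 1.216 × 10^-3 mol
From the 1:3 ratio, n(IO3^-) in the aliquot = 1/3 × 1.216 × 10^-3 = 4.052 × 10^-4 mol
[IO3^-] = 4.052 × 10^-4 / 0.009860 = 0.04109 mol/L

0.04109 mol/L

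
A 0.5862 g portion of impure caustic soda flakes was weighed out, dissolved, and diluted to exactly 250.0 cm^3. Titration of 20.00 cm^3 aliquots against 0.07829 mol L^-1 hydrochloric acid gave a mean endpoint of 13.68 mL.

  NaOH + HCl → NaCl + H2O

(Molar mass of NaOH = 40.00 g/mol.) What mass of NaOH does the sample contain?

n(HCl) per titration = 0.01368 × 0.07829 = 1.071 × 10^-3 mol
n(NaOH) in each aliquot = 1.071 × 10^-3 mol (1:1 ratio)
n(NaOH) in the whole flask = 1.071 × 10^-3 × 250.0/20.00 = 0.01339 mol
mass of NaOH = 0.01339 × 40.00 = 0.5355 g

0.5355 g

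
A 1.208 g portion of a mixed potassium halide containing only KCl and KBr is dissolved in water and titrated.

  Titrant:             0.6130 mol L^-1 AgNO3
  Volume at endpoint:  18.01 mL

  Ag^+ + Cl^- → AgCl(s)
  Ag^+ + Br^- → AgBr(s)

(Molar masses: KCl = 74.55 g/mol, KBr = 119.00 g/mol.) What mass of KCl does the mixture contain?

0.1774 g

n(AgNO3) = 0.01801 × 0.6130 = 0.01104 mol
Let x = n(KCl), y = n(KBr).
Titrant: 1x + 1y = 0.01104;  mass: 74.55x + 119.00y = 1.208
Solving, x = 2.380 × 10^-3 mol, y = 8.660 × 10^-3 mol
mass of KCl = 2.380 × 10^-3 × 74.55 = 0.1774 g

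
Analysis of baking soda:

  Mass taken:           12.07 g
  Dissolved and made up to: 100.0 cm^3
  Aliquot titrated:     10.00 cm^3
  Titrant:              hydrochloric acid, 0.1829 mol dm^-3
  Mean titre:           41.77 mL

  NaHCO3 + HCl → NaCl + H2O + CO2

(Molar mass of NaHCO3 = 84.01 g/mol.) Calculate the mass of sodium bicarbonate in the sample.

n(HCl) per titration = 0.04177 × 0.1829 = 7.640 × 10^-3 mol
n(NaHCO3) in each aliquot = 7.640 × 10^-3 mol (1:1 ratio)
n(NaHCO3) in the whole flask = 7.640 × 10^-3 × 100.0/10.00 = 0.07640 mol
mass of NaHCO3 = 0.07640 × 84.01 = 6.418 g

6.418 g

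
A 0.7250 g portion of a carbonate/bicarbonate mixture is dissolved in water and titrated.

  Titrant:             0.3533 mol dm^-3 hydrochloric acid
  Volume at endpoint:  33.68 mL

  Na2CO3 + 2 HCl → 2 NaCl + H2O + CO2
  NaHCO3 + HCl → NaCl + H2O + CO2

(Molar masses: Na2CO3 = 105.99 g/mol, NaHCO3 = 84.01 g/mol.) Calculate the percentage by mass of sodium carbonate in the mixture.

n(HCl) = 0.03368 × 0.3533 = 0.01190 mol
Let x = n(Na2CO3), y = n(NaHCO3).
Titrant: 2x + 1y = 0.01190;  mass: 105.99x + 84.01y = 0.7250
Solving, x = 4.428 × 10^-3 mol, y = 3.044 × 10^-3 mol
mass of Na2CO3 = 4.428 × 10^-3 × 105.99 = 0.4693 g
% Na2CO3 = 0.4693 / 0.7250 × 100 = 64.73 %

64.73 %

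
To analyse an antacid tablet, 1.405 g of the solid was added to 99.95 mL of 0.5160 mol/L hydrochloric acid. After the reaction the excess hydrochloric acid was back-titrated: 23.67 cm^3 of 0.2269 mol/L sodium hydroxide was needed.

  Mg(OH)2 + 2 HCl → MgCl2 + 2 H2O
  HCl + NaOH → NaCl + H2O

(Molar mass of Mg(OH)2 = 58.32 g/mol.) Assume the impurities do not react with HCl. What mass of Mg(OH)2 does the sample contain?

1.347 g

n(HCl) added = 0.09995 × 0.5160 = 0.05157 mol
n(NaOH) used in back-titration = 0.02367 × 0.2269 = 5.371 × 10^-3 mol
n(HCl) left over = 5.371 × 10^-3 mol (1:1 ratio)
n(HCl) consumed by analyte = 0.05157 − 5.371 × 10^-3 = 0.04620 mol
From the 1:2 ratio, n(Mg(OH)2) = 1/2 × 0.04620 = 0.02310 mol
mass of Mg(OH)2 = 0.02310 × 58.32 = 1.347 g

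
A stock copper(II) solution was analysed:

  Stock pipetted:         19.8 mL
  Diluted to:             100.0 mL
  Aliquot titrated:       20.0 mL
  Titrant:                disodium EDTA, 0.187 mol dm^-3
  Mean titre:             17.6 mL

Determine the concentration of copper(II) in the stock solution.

Cu^2+ + EDTA^4- → [Cu(EDTA)]^2-
n(EDTA) = 0.0176 × 0.187 = 3.29 × 10^-3 mol
n(Cu2+) in the aliquot = 3.29 × 10^-3 mol (1:1 ratio)
[Cu2+]_dilute = 3.29 × 10^-3 / 0.0200 = 0.165 mol/L
Dilution factor = 100.0 / 19.8 = 5.051
[Cu2+]_stock = 0.165 × 5.051 = 0.831 mol/L

0.831 mol/L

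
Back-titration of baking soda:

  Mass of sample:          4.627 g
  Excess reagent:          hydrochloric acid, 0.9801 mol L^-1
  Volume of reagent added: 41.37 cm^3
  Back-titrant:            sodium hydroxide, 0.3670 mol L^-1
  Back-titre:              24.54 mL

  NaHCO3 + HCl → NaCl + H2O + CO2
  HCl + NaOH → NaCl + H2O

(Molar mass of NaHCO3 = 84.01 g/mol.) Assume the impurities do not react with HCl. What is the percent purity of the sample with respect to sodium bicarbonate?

57.27 %

n(HCl) added = 0.04137 × 0.9801 = 0.04055 mol
n(NaOH) used in back-titration = 0.02454 × 0.3670 = 9.006 × 10^-3 mol
n(HCl) left over = 9.006 × 10^-3 mol (1:1 ratio)
n(HCl) consumed by analyte = 0.04055 − 9.006 × 10^-3 = 0.03154 mol
n(NaHCO3) = 0.03154 mol (1:1 ratio)
mass of NaHCO3 = 0.03154 × 84.01 = 2.650 g
% NaHCO3 = 2.650 / 4.627 × 100 = 57.27 %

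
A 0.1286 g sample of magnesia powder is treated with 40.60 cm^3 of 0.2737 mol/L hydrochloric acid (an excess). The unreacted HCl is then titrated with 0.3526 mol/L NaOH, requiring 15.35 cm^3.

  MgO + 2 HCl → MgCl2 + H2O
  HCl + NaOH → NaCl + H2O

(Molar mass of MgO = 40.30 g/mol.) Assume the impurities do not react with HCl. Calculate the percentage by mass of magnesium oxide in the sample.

89.31 %

n(HCl) added = 0.04060 × 0.2737 = 0.01111 mol
n(NaOH) used in back-titration = 0.01535 × 0.3526 = 5.412 × 10^-3 mol
n(HCl) left over = 5.412 × 10^-3 mol (1:1 ratio)
n(HCl) consumed by analyte = 0.01111 − 5.412 × 10^-3 = 5.700 × 10^-3 mol
From the 1:2 ratio, n(MgO) = 1/2 × 5.700 × 10^-3 = 2.850 × 10^-3 mol
mass of MgO = 2.850 × 10^-3 × 40.30 = 0.1149 g
% MgO = 0.1149 / 0.1286 × 100 = 89.31 %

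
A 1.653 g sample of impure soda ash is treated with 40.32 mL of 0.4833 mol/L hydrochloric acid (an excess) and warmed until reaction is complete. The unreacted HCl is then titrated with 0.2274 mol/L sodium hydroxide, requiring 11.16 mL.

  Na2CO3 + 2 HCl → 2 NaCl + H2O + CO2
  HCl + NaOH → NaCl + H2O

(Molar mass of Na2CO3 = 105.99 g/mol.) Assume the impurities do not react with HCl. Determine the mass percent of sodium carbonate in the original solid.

n(HCl) added = 0.04032 × 0.4833 = 0.01949 mol
n(NaOH) used in back-titration = 0.01116 × 0.2274 = 2.538 × 10^-3 mol
n(HCl) left over = 2.538 × 10^-3 mol (1:1 ratio)
n(HCl) consumed by analyte = 0.01949 − 2.538 × 10^-3 = 0.01695 mol
From the 1:2 ratio, n(Na2CO3) = 1/2 × 0.01695 = 8.474 × 10^-3 mol
mass of Na2CO3 = 8.474 × 10^-3 × 105.99 = 0.8982 g
% Na2CO3 = 0.8982 / 1.653 × 100 = 54.34 %

54.34 %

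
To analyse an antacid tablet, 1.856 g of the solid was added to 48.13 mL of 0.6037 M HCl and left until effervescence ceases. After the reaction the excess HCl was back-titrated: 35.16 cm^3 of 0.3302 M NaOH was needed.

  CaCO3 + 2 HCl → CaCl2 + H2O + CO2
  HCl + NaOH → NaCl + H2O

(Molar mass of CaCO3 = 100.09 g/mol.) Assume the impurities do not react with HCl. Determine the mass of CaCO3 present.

n(HCl) added = 0.04813 × 0.6037 = 0.02906 mol
n(NaOH) used in back-titration = 0.03516 × 0.3302 = 0.01161 mol
n(HCl) left over = 0.01161 mol (1:1 ratio)
n(HCl) consumed by analyte = 0.02906 − 0.01161 = 0.01745 mol
From the 1:2 ratio, n(CaCO3) = 1/2 × 0.01745 = 8.723 × 10^-3 mol
mass of CaCO3 = 8.723 × 10^-3 × 100.09 = 0.8731 g

0.8731 g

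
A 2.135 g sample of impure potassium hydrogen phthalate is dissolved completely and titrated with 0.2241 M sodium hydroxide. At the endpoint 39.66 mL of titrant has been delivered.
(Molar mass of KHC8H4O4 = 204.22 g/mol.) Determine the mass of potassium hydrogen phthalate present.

KHC8H4O4 + NaOH → KNaC8H4O4 + H2O
n(NaOH) = 0.03966 L × 0.2241 mol/L = 8.888 × 10^-3 mol
n(KHC8H4O4) = 8.888 × 10^-3 mol (1:1 ratio)
mass of KHC8H4O4 = 8.888 × 10^-3 × 204.22 g/mol = 1.815 g

1.815 g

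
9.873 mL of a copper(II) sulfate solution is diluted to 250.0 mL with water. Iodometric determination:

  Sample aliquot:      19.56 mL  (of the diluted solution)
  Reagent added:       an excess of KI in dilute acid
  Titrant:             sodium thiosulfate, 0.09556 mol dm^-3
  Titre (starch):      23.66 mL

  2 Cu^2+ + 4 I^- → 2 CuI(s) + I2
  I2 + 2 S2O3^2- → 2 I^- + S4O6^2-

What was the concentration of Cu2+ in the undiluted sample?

2.927 mol/L

n(S2O3^2-) = 0.02366 × 0.09556 = 2.261 × 10^-3 mol
n(I2) = n(S2O3^2-)/2 = 1.130 × 10^-3 mol
From the 2:1 ratio, n(Cu2+) in the aliquot = 2/1 × 1.130 × 10^-3 = 2.261 × 10^-3 mol
[Cu2+]_dilute = 2.261 × 10^-3 / 0.01956 = 0.1156 mol/L
[Cu2+]_original = 0.1156 × 250.0/9.873 = 2.927 mol/L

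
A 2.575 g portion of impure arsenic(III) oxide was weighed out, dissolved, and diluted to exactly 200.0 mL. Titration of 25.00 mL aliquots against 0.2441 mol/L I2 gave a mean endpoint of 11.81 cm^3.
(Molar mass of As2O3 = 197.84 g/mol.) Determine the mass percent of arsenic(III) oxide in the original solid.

88.60 %

As2O3 + 2 I2 + 2 H2O → As2O5 + 4 HI
n(I2) per titration = 0.01181 × 0.2441 = 2.883 × 10^-3 mol
From the 1:2 ratio, n(As2O3) in each aliquot = 1/2 × 2.883 × 10^-3 = 1.441 × 10^-3 mol
n(As2O3) in the whole flask = 1.441 × 10^-3 × 200.0/25.00 = 0.01153 mol
mass of As2O3 = 0.01153 × 197.84 = 2.281 g
% As2O3 = 2.281 / 2.575 × 100 = 88.60 %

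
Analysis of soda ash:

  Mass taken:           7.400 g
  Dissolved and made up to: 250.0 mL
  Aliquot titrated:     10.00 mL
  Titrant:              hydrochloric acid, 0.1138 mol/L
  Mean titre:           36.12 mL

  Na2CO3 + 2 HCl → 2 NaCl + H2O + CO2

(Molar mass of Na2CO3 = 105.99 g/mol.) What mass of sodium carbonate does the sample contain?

5.446 g

n(HCl) per titration = 0.03612 × 0.1138 = 4.110 × 10^-3 mol
From the 1:2 ratio, n(Na2CO3) in each aliquot = 1/2 × 4.110 × 10^-3 = 2.055 × 10^-3 mol
n(Na2CO3) in the whole flask = 2.055 × 10^-3 × 250.0/10.00 = 0.05138 mol
mass of Na2CO3 = 0.05138 × 105.99 = 5.446 g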